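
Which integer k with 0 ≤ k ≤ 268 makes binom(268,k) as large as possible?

C(268,k) is maximized at k = 268/2 = 134.

134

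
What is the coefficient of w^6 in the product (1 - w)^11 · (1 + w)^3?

Coefficient of w^6 = Σ_{j} C(11,j)·(-1)^j·C(3,6-j)·1^(6-j) for j from 3 to 6.
= (-165) + 990 + (-1386) + 462 = -99.

-99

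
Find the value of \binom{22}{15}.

170544

C(22,15) = C(22,7) by symmetry.
C(22,7) = (22·21·20·19·18·17·16) / 7! = 859541760 / 5040 = 170544.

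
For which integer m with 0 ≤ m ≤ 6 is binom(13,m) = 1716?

6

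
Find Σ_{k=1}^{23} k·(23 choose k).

Differentiating (1+x)^23 and setting x=1: Σ k·C(23,k) = 23·2^22 = 96468992.

96468992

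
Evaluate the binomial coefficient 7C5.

21

C(7,5) = C(7,2) by symmetry.
C(7,2) = (7·6) / 2! = 42 / 2 = 21.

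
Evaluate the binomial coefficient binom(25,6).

C(25,6) = (25·24·23·22·21·20) / 6! = 127512000 / 720 = 177100.

177100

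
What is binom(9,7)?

36

C(9,7) = C(9,2) by symmetry.
C(9,2) = (9·8) / 2! = 72 / 2 = 36.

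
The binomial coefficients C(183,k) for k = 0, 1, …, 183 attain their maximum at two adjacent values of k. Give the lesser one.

91

For odd n = 183, C(183,k) peaks at k = (n−1)/2 and (n+1)/2; the lesser is 91.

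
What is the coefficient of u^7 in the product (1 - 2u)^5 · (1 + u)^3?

-16

Coefficient of u^7 = Σ_{j} C(5,j)·(-2)^j·C(3,7-j)·1^(7-j) for j from 4 to 5.
= 80 + (-96) = -16.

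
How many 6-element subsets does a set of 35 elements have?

1623160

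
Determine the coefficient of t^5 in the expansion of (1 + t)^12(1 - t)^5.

-84

Coefficient of t^5 = Σ_{j} C(12,j)·1^j·C(5,5-j)·(-1)^(5-j) for j from 0 to 5.
= (-1) + 60 + (-660) + 2200 + (-2475) + 792 = -84.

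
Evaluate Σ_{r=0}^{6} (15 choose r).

1 + 15 + 105 + 455 + 1365 + 3003 + 5005 = 9949.

9949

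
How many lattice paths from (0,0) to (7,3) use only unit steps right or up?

Each path is a sequence of 10 steps with 7 rights: C(10,7) = 120.

120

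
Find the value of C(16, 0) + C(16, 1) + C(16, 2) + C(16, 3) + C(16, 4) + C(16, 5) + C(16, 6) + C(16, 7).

1 + 16 + 120 + 560 + 1820 + 4368 + 8008 + 11440 = 26333.

26333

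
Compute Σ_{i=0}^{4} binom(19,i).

5036

1 + 19 + 171 + 969 + 3876 = 5036.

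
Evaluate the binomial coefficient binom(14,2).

91

C(14,2) = (14·13) / 2! = 182 / 2 = 91.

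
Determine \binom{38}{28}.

472733756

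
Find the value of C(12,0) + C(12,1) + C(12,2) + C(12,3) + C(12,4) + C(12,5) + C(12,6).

1 + 12 + 66 + 220 + 495 + 792 + 924 = 2510.

2510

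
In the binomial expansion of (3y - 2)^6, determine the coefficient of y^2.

2160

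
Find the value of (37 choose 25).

1852482996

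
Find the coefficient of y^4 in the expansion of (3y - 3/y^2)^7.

General term: C(7,j)·(3y)^j·(-3/y^2)^(7-j), with y-exponent 1j − 2(7−j) = 3j − 14.
Set 3j − 14 = 4: j = 6.
C(7,6) = 7; 3^6 = 729; (-3)^1 = -3.
Coefficient = 7 · 729 · (-3) = -15309.

-15309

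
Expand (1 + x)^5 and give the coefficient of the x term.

The general term is C(5,j)·(1)^j·(x)^(5-j); the x^1 term has j = 4.
C(5,4) = 5.
Coefficient = C(5,4) = 5.

5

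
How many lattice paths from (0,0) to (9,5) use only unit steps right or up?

2002

Each path is a sequence of 14 steps with 9 rights: C(14,9) = 2002.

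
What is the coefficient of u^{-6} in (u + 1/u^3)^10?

General term: C(10,j)·(u)^j·(1/u^3)^(10-j), with u-exponent 1j − 3(10−j) = 4j − 30.
Set 4j − 30 = -6: j = 6.
C(10,6) = 210; 1^6 = 1; 1^4 = 1.
Coefficient = 210 · 1 · 1 = 210.

210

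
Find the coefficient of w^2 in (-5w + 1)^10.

The general term is C(10,j)·(-5w)^j·(1)^(10-j); the w^2 term has j = 2.
C(10,2) = 45.
Coefficient = C(10,2) · (-5)^2 = 45 · 25 = 1125.

1125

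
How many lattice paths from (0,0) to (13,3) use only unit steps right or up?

Each path is a sequence of 16 steps with 13 rights: C(16,13) = 560.

560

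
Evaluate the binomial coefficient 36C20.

7307872110

C(36,20) = C(36,16) by symmetry.
C(36,16) = (36·35·34·33·32·31·30·29·28·27·26·25·24·23·22·21) / 16! = 152901072685905223680000 / 20922789888000 = 7307872110.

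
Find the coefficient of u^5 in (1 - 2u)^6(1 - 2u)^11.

(1 - 2u)^6(1 - 2u)^11 = (1 - 2u)^17, so the coefficient of u^5 is C(17,5)·(-2)^5 = 6188·-32 = -198016.

-198016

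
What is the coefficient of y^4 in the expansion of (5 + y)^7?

4375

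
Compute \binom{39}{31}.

61523748

C(39,31) = C(39,8) by symmetry.
C(39,8) = (39·38·37·36·35·34·33·32) / 8! = 2480637519360 / 40320 = 61523748.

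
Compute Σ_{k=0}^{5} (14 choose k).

1 + 14 + 91 + 364 + 1001 + 2002 = 3473.

3473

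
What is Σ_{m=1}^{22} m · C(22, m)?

46137344

Differentiating (1+x)^22 and setting x=1: Σ m·C(22,m) = 22·2^21 = 46137344.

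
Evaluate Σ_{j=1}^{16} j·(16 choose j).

524288

Since j·C(16,j) = 16·C(15,j−1), the sum is 16·2^15 = 16·32768 = 524288.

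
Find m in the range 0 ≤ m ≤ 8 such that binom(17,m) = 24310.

8

C(17,m) increases on 0 ≤ m ≤ 8. C(17,7) = 19448 and C(17,8) = 24310, so m = 8.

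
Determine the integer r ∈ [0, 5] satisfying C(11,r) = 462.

C(11,r) increases on 0 ≤ r ≤ 5. C(11,4) = 330 and C(11,5) = 462, so r = 5.

5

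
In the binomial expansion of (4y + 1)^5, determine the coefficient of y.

20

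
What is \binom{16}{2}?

120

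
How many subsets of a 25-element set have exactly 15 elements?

Choose the 15 positions: C(25,15) = 3268760.

3268760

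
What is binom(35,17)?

4537567650

C(35,17) = (35·34·33·32·31·30·29·28·27·26·25·24·23·22·21·20·19) / 17! = 1613955767240110694400000 / 355687428096000 = 4537567650.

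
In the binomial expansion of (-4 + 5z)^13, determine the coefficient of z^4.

-117145600000

The general term is C(13,j)·(-4)^j·(5z)^(13-j); the z^4 term has j = 9.
C(13,9) = 715.
Coefficient = C(13,9) · (-4)^9 · 5^4 = 715 · (-262144) · 625 = -117145600000.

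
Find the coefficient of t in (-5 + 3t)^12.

The general term is C(12,j)·(-5)^j·(3t)^(12-j); the t^1 term has j = 11.
C(12,11) = 12.
Coefficient = C(12,11) · (-5)^11 · 3^1 = 12 · (-48828125) · 3 = -1757812500.

-1757812500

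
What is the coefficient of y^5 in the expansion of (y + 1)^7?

The general term is C(7,j)·(y)^j·(1)^(7-j); the y^5 term has j = 5.
C(7,5) = 21.
Coefficient = C(7,5) = 21.

21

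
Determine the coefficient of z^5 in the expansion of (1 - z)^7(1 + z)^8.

Coefficient of z^5 = Σ_{j} C(7,j)·(-1)^j·C(8,5-j)·1^(5-j) for j from 0 to 5.
= 56 + (-490) + 1176 + (-980) + 280 + (-21) = 21.

21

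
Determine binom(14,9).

2002

C(14,9) = C(14,5) by symmetry.
C(14,5) = (14·13·12·11·10) / 5! = 240240 / 120 = 2002.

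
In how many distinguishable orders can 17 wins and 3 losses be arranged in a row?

Choose positions for the wins: C(20,17) = 1140.

1140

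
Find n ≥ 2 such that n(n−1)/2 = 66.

n(n−1)/2 = 66 ⇒ n(n−1) = 132. Since 12·11 = 132, n = 12.

12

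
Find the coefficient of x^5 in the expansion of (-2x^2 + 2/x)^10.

General term: C(10,j)·(-2x^2)^j·(2/x)^(10-j), with x-exponent 2j − 1(10−j) = 3j − 10.
Set 3j − 10 = 5: j = 5.
C(10,5) = 252; (-2)^5 = -32; 2^5 = 32.
Coefficient = 252 · (-32) · 32 = -258048.

-258048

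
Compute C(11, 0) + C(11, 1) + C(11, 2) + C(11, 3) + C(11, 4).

1 + 11 + 55 + 165 + 330 = 562.

562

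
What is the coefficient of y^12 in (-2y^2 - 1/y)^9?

General term: C(9,j)·(-2y^2)^j·(-1/y)^(9-j), with y-exponent 2j − 1(9−j) = 3j − 9.
Set 3j − 9 = 12: j = 7.
C(9,7) = 36; (-2)^7 = -128; (-1)^2 = 1.
Coefficient = 36 · (-128) · 1 = -4608.

-4608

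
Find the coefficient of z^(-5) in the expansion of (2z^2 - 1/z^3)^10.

-8064

General term: C(10,j)·(2z^2)^j·(-1/z^3)^(10-j), with z-exponent 2j − 3(10−j) = 5j − 30.
Set 5j − 30 = -5: j = 5.
C(10,5) = 252; 2^5 = 32; (-1)^5 = -1.
Coefficient = 252 · 32 · (-1) = -8064.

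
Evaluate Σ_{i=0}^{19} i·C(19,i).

4980736

Since i·C(19,i) = 19·C(18,i−1), the sum is 19·2^18 = 19·262144 = 4980736.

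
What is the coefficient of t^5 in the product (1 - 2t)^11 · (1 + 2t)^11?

0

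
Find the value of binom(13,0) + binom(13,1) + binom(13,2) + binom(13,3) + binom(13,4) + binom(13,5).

1 + 13 + 78 + 286 + 715 + 1287 = 2380.

2380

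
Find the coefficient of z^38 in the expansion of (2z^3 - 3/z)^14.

-344064

General term: C(14,j)·(2z^3)^j·(-3/z)^(14-j), with z-exponent 3j − 1(14−j) = 4j − 14.
Set 4j − 14 = 38: j = 13.
C(14,13) = 14; 2^13 = 8192; (-3)^1 = -3.
Coefficient = 14 · 8192 · (-3) = -344064.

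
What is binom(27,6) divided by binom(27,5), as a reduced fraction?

C(n,k+1)/C(n,k) = (n−k)/(k+1) = (27−5)/(5+1) = 22/6 = 11/3.

11/3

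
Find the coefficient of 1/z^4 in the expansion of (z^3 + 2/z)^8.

General term: C(8,j)·(z^3)^j·(2/z)^(8-j), with z-exponent 3j − 1(8−j) = 4j − 8.
Set 4j − 8 = -4: j = 1.
C(8,1) = 8; 1^1 = 1; 2^7 = 128.
Coefficient = 8 · 1 · 128 = 1024.

1024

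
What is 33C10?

92561040

C(33,10) = (33·32·31·30·29·28·27·26·25·24) / 10! = 335885501952000 / 3628800 = 92561040.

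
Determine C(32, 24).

C(32,24) = C(32,8) by symmetry.
C(32,8) = (32·31·30·29·28·27·26·25) / 8! = 424097856000 / 40320 = 10518300.

10518300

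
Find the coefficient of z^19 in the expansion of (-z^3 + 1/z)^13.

1287

General term: C(13,j)·(-z^3)^j·(1/z)^(13-j), with z-exponent 3j − 1(13−j) = 4j − 13.
Set 4j − 13 = 19: j = 8.
C(13,8) = 1287; (-1)^8 = 1; 1^5 = 1.
Coefficient = 1287 · 1 · 1 = 1287.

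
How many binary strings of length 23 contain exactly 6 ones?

Choose the 6 positions: C(23,6) = 100947.

100947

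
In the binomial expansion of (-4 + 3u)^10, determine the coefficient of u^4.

The general term is C(10,j)·(-4)^j·(3u)^(10-j); the u^4 term has j = 6.
C(10,6) = 210.
Coefficient = C(10,6) · (-4)^6 · 3^4 = 210 · 4096 · 81 = 69672960.

69672960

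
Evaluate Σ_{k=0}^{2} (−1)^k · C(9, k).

28

The partial alternating sum Σ_{k=0}^{2} (−1)^k C(9,k) = (−1)^2 C(8,2) = 28.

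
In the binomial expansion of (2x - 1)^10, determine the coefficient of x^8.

11520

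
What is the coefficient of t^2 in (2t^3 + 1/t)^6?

60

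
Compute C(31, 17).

265182525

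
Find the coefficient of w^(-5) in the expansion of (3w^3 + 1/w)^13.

General term: C(13,j)·(3w^3)^j·(1/w)^(13-j), with w-exponent 3j − 1(13−j) = 4j − 13.
Set 4j − 13 = -5: j = 2.
C(13,2) = 78; 3^2 = 9; 1^11 = 1.
Coefficient = 78 · 9 · 1 = 702.

702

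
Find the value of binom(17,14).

680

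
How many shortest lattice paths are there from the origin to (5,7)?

Each path is a sequence of 12 steps with 5 rights: C(12,5) = 792.

792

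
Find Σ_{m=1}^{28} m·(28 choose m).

Since m·C(28,m) = 28·C(27,m−1), the sum is 28·2^27 = 28·134217728 = 3758096384.

3758096384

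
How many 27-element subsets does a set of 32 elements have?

201376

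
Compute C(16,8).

12870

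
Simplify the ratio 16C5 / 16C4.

C(n,k+1)/C(n,k) = (n−k)/(k+1) = (16−4)/(4+1) = 12/5.

12/5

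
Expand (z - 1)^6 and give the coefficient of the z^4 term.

The general term is C(6,j)·(z)^j·(-1)^(6-j); the z^4 term has j = 4.
C(6,4) = 15.
Coefficient = C(6,4) = 15.

15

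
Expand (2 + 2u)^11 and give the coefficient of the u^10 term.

22528

The general term is C(11,j)·(2)^j·(2u)^(11-j); the u^10 term has j = 1.
C(11,1) = 11.
Coefficient = C(11,1) · 2^1 · 2^10 = 11 · 2 · 1024 = 22528.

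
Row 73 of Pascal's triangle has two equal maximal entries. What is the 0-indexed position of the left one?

For odd n = 73, C(73,m) peaks at m = (n−1)/2 and (n+1)/2; the lesser is 36.

36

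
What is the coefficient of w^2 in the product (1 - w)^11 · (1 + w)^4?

17

Coefficient of w^2 = Σ_{j} C(11,j)·(-1)^j·C(4,2-j)·1^(2-j) for j from 0 to 2.
= 6 + (-44) + 55 = 17.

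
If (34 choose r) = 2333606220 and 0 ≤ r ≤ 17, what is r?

17

C(34,r) increases on 0 ≤ r ≤ 17. C(34,16) = 2203961430 and C(34,17) = 2333606220, so r = 17.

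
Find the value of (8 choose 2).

C(8,2) = (8·7) / 2! = 56 / 2 = 28.

28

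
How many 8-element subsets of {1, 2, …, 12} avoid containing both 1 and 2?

285

All 8-subsets: C(12,8) = 495. Those containing both fixed elements: C(10,6) = 210.
495 − 210 = 285.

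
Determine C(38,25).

5414950296

C(38,25) = C(38,13) by symmetry.
C(38,13) = (38·37·36·35·34·33·32·31·30·29·28·27·26) / 13! = 33719008124158156800 / 6227020800 = 5414950296.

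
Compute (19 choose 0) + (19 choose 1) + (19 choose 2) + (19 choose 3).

1 + 19 + 171 + 969 = 1160.

1160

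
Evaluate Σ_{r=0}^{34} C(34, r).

17179869184

The entries of row 34 sum to 2^34 = 17179869184.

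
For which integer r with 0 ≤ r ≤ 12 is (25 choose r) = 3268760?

C(25,r) increases on 0 ≤ r ≤ 12. C(25,9) = 2042975 and C(25,10) = 3268760, so r = 10.

10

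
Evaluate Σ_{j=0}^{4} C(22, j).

1 + 22 + 231 + 1540 + 7315 = 9109.

9109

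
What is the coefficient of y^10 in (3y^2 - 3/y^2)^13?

General term: C(13,j)·(3y^2)^j·(-3/y^2)^(13-j), with y-exponent 2j − 2(13−j) = 4j − 26.
Set 4j − 26 = 10: j = 9.
C(13,9) = 715; 3^9 = 19683; (-3)^4 = 81.
Coefficient = 715 · 19683 · 81 = 1139940945.

1139940945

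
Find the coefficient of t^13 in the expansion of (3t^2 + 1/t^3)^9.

General term: C(9,j)·(3t^2)^j·(1/t^3)^(9-j), with t-exponent 2j − 3(9−j) = 5j − 27.
Set 5j − 27 = 13: j = 8.
C(9,8) = 9; 3^8 = 6561; 1^1 = 1.
Coefficient = 9 · 6561 · 1 = 59049.

59049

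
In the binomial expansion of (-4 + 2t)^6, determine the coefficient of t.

The general term is C(6,j)·(-4)^j·(2t)^(6-j); the t^1 term has j = 5.
C(6,5) = 6.
Coefficient = C(6,5) · (-4)^5 · 2^1 = 6 · (-1024) · 2 = -12288.

-12288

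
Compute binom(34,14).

C(34,14) = (34·33·32·31·30·29·28·27·26·25·24·23·22·21) / 14! = 121350057687226368000 / 87178291200 = 1391975640.

1391975640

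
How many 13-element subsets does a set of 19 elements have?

27132

C(19,13) = C(19,6) by symmetry.
C(19,6) = (19·18·17·16·15·14) / 6! = 19535040 / 720 = 27132.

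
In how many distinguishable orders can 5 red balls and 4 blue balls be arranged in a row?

126

Choose positions for the red balls: C(9,5) = 126.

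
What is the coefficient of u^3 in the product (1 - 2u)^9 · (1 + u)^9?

Coefficient of u^3 = Σ_{j} C(9,j)·(-2)^j·C(9,3-j)·1^(3-j) for j from 0 to 3.
= 84 + (-648) + 1296 + (-672) = 60.

60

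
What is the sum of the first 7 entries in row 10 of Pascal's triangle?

1 + 10 + 45 + 120 + 210 + 252 + 210 = 848.

848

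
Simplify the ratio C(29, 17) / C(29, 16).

C(n,k+1)/C(n,k) = (n−k)/(k+1) = (29−16)/(16+1) = 13/17.

13/17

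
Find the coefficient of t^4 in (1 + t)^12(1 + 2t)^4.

Coefficient of t^4 = Σ_{j} C(12,j)·1^j·C(4,4-j)·2^(4-j) for j from 0 to 4.
= 16 + 384 + 1584 + 1760 + 495 = 4239.

4239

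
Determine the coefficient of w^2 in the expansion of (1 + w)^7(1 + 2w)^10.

Coefficient of w^2 = Σ_{j} C(7,j)·1^j·C(10,2-j)·2^(2-j) for j from 0 to 2.
= 180 + 140 + 21 = 341.

341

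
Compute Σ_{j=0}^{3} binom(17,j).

834

1 + 17 + 136 + 680 = 834.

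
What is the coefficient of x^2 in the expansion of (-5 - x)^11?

The general term is C(11,j)·(-5)^j·(-x)^(11-j); the x^2 term has j = 9.
C(11,9) = 55.
Coefficient = C(11,9) · (-5)^9 = 55 · (-1953125) = -107421875.

-107421875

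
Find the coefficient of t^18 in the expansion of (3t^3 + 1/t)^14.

19702683

General term: C(14,j)·(3t^3)^j·(1/t)^(14-j), with t-exponent 3j − 1(14−j) = 4j − 14.
Set 4j − 14 = 18: j = 8.
C(14,8) = 3003; 3^8 = 6561; 1^6 = 1.
Coefficient = 3003 · 6561 · 1 = 19702683.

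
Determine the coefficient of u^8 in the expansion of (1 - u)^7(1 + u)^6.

15

Coefficient of u^8 = Σ_{j} C(7,j)·(-1)^j·C(6,8-j)·1^(8-j) for j from 2 to 7.
= 21 + (-210) + 525 + (-420) + 105 + (-6) = 15.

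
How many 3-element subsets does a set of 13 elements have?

286

C(13,3) = (13·12·11) / 3! = 1716 / 6 = 286.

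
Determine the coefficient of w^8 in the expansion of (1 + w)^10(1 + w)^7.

24310

Coefficient of w^8 = Σ_{j} C(10,j)·C(7,8-j) for j from 1 to 8.
= 10 + 315 + 2520 + 7350 + 8820 + 4410 + 840 + 45 = 24310.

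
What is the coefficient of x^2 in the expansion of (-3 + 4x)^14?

The general term is C(14,j)·(-3)^j·(4x)^(14-j); the x^2 term has j = 12.
C(14,12) = 91.
Coefficient = C(14,12) · (-3)^12 · 4^2 = 91 · 531441 · 16 = 773778096.

773778096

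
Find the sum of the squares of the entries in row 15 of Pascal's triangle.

By Vandermonde's identity, Σ C(15,k)² = C(30,15) = 155117520.

155117520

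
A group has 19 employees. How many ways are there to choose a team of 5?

This is C(19,5) = 11628.

11628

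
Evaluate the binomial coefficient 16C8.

C(16,8) = (16·15·14·13·12·11·10·9) / 8! = 518918400 / 40320 = 12870.

12870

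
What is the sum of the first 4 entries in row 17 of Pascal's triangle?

834

1 + 17 + 136 + 680 = 834.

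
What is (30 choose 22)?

5852925

C(30,22) = C(30,8) by symmetry.
C(30,8) = (30·29·28·27·26·25·24·23) / 8! = 235989936000 / 40320 = 5852925.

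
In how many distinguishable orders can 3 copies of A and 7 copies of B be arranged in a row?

120

Choose positions for the A's: C(10,3) = 120.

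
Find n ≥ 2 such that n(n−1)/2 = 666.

n(n−1)/2 = 666 ⇒ n(n−1) = 1332. Since 37·36 = 1332, n = 37.

37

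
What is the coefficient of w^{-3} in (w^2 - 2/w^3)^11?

General term: C(11,j)·(w^2)^j·(-2/w^3)^(11-j), with w-exponent 2j − 3(11−j) = 5j − 33.
Set 5j − 33 = -3: j = 6.
C(11,6) = 462; 1^6 = 1; (-2)^5 = -32.
Coefficient = 462 · 1 · (-32) = -14784.

-14784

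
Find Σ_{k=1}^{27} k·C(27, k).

Since k·C(27,k) = 27·C(26,k−1), the sum is 27·2^26 = 27·67108864 = 1811939328.

1811939328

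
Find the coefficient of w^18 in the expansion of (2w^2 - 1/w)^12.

General term: C(12,j)·(2w^2)^j·(-1/w)^(12-j), with w-exponent 2j − 1(12−j) = 3j − 12.
Set 3j − 12 = 18: j = 10.
C(12,10) = 66; 2^10 = 1024; (-1)^2 = 1.
Coefficient = 66 · 1024 · 1 = 67584.

67584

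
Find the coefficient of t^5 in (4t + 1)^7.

21504

The general term is C(7,j)·(4t)^j·(1)^(7-j); the t^5 term has j = 5.
C(7,5) = 21.
Coefficient = C(7,5) · 4^5 = 21 · 1024 = 21504.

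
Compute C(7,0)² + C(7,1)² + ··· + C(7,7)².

3432

Σ C(7,i)² is the coefficient of x^7 in (1+x)^7(1+x)^7 = (1+x)^14, i.e. C(14,7) = 3432.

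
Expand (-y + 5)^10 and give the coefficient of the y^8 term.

The general term is C(10,j)·(-y)^j·(5)^(10-j); the y^8 term has j = 8.
C(10,8) = 45.
Coefficient = C(10,8) · 5^2 = 45 · 25 = 1125.

1125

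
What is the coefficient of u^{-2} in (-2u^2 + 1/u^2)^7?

-280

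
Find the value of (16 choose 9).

11440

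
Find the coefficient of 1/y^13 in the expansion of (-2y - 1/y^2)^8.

16

General term: C(8,j)·(-2y)^j·(-1/y^2)^(8-j), with y-exponent 1j − 2(8−j) = 3j − 16.
Set 3j − 16 = -13: j = 1.
C(8,1) = 8; (-2)^1 = -2; (-1)^7 = -1.
Coefficient = 8 · (-2) · (-1) = 16.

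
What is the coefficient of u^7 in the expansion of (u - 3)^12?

The general term is C(12,j)·(u)^j·(-3)^(12-j); the u^7 term has j = 7.
C(12,7) = 792.
Coefficient = C(12,7) · (-3)^5 = 792 · (-243) = -192456.

-192456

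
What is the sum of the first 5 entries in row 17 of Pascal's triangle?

1 + 17 + 136 + 680 + 2380 = 3214.

3214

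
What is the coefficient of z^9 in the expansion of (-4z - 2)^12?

The general term is C(12,j)·(-4z)^j·(-2)^(12-j); the z^9 term has j = 9.
C(12,9) = 220.
Coefficient = C(12,9) · (-4)^9 · (-2)^3 = 220 · (-262144) · (-8) = 461373440.

461373440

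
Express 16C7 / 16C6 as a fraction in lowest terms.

C(n,k+1)/C(n,k) = (n−k)/(k+1) = (16−6)/(6+1) = 10/7.

10/7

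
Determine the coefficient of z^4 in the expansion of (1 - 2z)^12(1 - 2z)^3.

(1 - 2z)^12(1 - 2z)^3 = (1 - 2z)^15, so the coefficient of z^4 is C(15,4)·(-2)^4 = 1365·16 = 21840.

21840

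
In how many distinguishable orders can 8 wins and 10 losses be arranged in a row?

43758

Choose positions for the wins: C(18,8) = 43758.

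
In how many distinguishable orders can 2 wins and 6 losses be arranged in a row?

Choose positions for the wins: C(8,2) = 28.

28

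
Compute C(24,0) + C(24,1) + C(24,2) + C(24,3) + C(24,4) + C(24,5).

55455

1 + 24 + 276 + 2024 + 10626 + 42504 = 55455.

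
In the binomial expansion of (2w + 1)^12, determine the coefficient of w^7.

The general term is C(12,j)·(2w)^j·(1)^(12-j); the w^7 term has j = 7.
C(12,7) = 792.
Coefficient = C(12,7) · 2^7 = 792 · 128 = 101376.

101376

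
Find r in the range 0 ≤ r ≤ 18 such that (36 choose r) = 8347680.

7

C(36,r) increases on 0 ≤ r ≤ 18. C(36,6) = 1947792 and C(36,7) = 8347680, so r = 7.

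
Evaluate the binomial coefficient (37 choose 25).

C(37,25) = C(37,12) by symmetry.
C(37,12) = (37·36·35·34·33·32·31·30·29·28·27·26) / 12! = 887342319056793600 / 479001600 = 1852482996.

1852482996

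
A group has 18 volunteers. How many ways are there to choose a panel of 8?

43758

This is C(18,8) = 43758.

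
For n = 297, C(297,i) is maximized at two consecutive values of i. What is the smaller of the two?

For odd n = 297, C(297,i) peaks at i = (n−1)/2 and (n+1)/2; the smaller is 148.

148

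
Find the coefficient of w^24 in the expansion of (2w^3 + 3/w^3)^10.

General term: C(10,j)·(2w^3)^j·(3/w^3)^(10-j), with w-exponent 3j − 3(10−j) = 6j − 30.
Set 6j − 30 = 24: j = 9.
C(10,9) = 10; 2^9 = 512; 3^1 = 3.
Coefficient = 10 · 512 · 3 = 15360.

15360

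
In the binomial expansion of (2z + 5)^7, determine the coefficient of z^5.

The general term is C(7,j)·(2z)^j·(5)^(7-j); the z^5 term has j = 5.
C(7,5) = 21.
Coefficient = C(7,5) · 2^5 · 5^2 = 21 · 32 · 25 = 16800.

16800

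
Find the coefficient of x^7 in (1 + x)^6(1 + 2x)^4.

Coefficient of x^7 = Σ_{j} C(6,j)·1^j·C(4,7-j)·2^(7-j) for j from 3 to 6.
= 320 + 480 + 144 + 8 = 952.

952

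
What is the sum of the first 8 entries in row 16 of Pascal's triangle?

1 + 16 + 120 + 560 + 1820 + 4368 + 8008 + 11440 = 26333.

26333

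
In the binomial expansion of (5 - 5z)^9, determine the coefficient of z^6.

The general term is C(9,j)·(5)^j·(-5z)^(9-j); the z^6 term has j = 3.
C(9,3) = 84.
Coefficient = C(9,3) · 5^3 · (-5)^6 = 84 · 125 · 15625 = 164062500.

164062500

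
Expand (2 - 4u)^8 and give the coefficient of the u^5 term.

The general term is C(8,j)·(2)^j·(-4u)^(8-j); the u^5 term has j = 3.
C(8,3) = 56.
Coefficient = C(8,3) · 2^3 · (-4)^5 = 56 · 8 · (-1024) = -458752.

-458752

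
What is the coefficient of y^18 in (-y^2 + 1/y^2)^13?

General term: C(13,j)·(-y^2)^j·(1/y^2)^(13-j), with y-exponent 2j − 2(13−j) = 4j − 26.
Set 4j − 26 = 18: j = 11.
C(13,11) = 78; (-1)^11 = -1; 1^2 = 1.
Coefficient = 78 · (-1) · 1 = -78.

-78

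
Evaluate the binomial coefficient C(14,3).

364

C(14,3) = (14·13·12) / 3! = 2184 / 6 = 364.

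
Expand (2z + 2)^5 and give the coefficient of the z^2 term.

The general term is C(5,j)·(2z)^j·(2)^(5-j); the z^2 term has j = 2.
C(5,2) = 10.
Coefficient = C(5,2) · 2^2 · 2^3 = 10 · 4 · 8 = 320.

320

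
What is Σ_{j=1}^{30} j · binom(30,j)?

16106127360

Differentiating (1+x)^30 and setting x=1: Σ j·C(30,j) = 30·2^29 = 16106127360.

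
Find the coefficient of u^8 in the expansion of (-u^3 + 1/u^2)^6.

General term: C(6,j)·(-u^3)^j·(1/u^2)^(6-j), with u-exponent 3j − 2(6−j) = 5j − 12.
Set 5j − 12 = 8: j = 4.
C(6,4) = 15; (-1)^4 = 1; 1^2 = 1.
Coefficient = 15 · 1 · 1 = 15.

15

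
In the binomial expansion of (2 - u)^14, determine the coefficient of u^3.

The general term is C(14,j)·(2)^j·(-u)^(14-j); the u^3 term has j = 11.
C(14,11) = 364.
Coefficient = C(14,11) · 2^11 · (-1)^3 = 364 · 2048 · (-1) = -745472.

-745472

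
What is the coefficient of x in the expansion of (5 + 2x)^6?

37500

The general term is C(6,j)·(5)^j·(2x)^(6-j); the x^1 term has j = 5.
C(6,5) = 6.
Coefficient = C(6,5) · 5^5 · 2^1 = 6 · 3125 · 2 = 37500.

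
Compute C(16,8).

C(16,8) = (16·15·14·13·12·11·10·9) / 8! = 518918400 / 40320 = 12870.

12870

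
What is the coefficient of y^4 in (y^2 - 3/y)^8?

5670

General term: C(8,j)·(y^2)^j·(-3/y)^(8-j), with y-exponent 2j − 1(8−j) = 3j − 8.
Set 3j − 8 = 4: j = 4.
C(8,4) = 70; 1^4 = 1; (-3)^4 = 81.
Coefficient = 70 · 1 · 81 = 5670.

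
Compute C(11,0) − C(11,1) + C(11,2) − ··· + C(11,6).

The partial alternating sum Σ_{k=0}^{6} (−1)^k C(11,k) = (−1)^6 C(10,6) = 210.

210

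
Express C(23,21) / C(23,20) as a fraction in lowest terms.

C(n,k+1)/C(n,k) = (n−k)/(k+1) = (23−20)/(20+1) = 3/21 = 1/7.

1/7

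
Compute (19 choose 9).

C(19,9) = (19·18·17·16·15·14·13·12·11) / 9! = 33522128640 / 362880 = 92378.

92378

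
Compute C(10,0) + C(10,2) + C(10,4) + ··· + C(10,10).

512

Half of (1+1)^10 + (1−1)^10 gives the even-index sum: 2^9 = 512.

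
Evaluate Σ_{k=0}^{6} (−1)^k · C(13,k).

924

The partial alternating sum Σ_{k=0}^{6} (−1)^k C(13,k) = (−1)^6 C(12,6) = 924.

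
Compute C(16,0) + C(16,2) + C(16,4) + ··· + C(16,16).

Even-r terms of row 16 sum to 2^15 = 32768.

32768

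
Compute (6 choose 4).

15

C(6,4) = C(6,2) by symmetry.
C(6,2) = (6·5) / 2! = 30 / 2 = 15.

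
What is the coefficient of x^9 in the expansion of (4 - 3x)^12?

The general term is C(12,j)·(4)^j·(-3x)^(12-j); the x^9 term has j = 3.
C(12,3) = 220.
Coefficient = C(12,3) · 4^3 · (-3)^9 = 220 · 64 · (-19683) = -277136640.

-277136640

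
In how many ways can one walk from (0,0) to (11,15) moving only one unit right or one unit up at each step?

Each path is a sequence of 26 steps with 11 rights: C(26,11) = 7726160.

7726160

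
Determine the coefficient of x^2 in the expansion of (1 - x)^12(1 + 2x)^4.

Coefficient of x^2 = Σ_{j} C(12,j)·(-1)^j·C(4,2-j)·2^(2-j) for j from 0 to 2.
= 24 + (-96) + 66 = -6.

-6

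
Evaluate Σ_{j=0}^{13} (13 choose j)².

10400600

By Vandermonde's identity, Σ C(13,j)² = C(26,13) = 10400600.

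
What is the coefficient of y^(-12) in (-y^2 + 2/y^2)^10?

General term: C(10,j)·(-y^2)^j·(2/y^2)^(10-j), with y-exponent 2j − 2(10−j) = 4j − 20.
Set 4j − 20 = -12: j = 2.
C(10,2) = 45; (-1)^2 = 1; 2^8 = 256.
Coefficient = 45 · 1 · 256 = 11520.

11520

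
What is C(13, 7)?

1716

C(13,7) = C(13,6) by symmetry.
C(13,6) = (13·12·11·10·9·8) / 6! = 1235520 / 720 = 1716.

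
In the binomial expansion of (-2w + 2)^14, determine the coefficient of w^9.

The general term is C(14,j)·(-2w)^j·(2)^(14-j); the w^9 term has j = 9.
C(14,9) = 2002.
Coefficient = C(14,9) · (-2)^9 · 2^5 = 2002 · (-512) · 32 = -32800768.

-32800768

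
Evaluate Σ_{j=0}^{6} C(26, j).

313912

1 + 26 + 325 + 2600 + 14950 + 65780 + 230230 = 313912.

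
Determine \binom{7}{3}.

35

C(7,3) = (7·6·5) / 3! = 210 / 6 = 35.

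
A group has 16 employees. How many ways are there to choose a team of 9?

This is C(16,9) = 11440.

11440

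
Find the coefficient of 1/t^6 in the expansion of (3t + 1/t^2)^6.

135

General term: C(6,j)·(3t)^j·(1/t^2)^(6-j), with t-exponent 1j − 2(6−j) = 3j − 12.
Set 3j − 12 = -6: j = 2.
C(6,2) = 15; 3^2 = 9; 1^4 = 1.
Coefficient = 15 · 9 · 1 = 135.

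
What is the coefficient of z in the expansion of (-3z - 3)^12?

The general term is C(12,j)·(-3z)^j·(-3)^(12-j); the z^1 term has j = 1.
C(12,1) = 12.
Coefficient = C(12,1) · (-3)^1 · (-3)^11 = 12 · (-3) · (-177147) = 6377292.

6377292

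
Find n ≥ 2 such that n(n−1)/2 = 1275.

n(n−1)/2 = 1275 ⇒ n(n−1) = 2550. Since 51·50 = 2550, n = 51.

51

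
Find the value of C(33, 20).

573166440

C(33,20) = C(33,13) by symmetry.
C(33,13) = (33·32·31·30·29·28·27·26·25·24·23·22·21) / 13! = 3569119343741952000 / 6227020800 = 573166440.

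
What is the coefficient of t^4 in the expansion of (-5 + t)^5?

-25

The general term is C(5,j)·(-5)^j·(t)^(5-j); the t^4 term has j = 1.
C(5,1) = 5.
Coefficient = C(5,1) · (-5)^1 = 5 · (-5) = -25.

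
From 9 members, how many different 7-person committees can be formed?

This is C(9,7) = 36.

36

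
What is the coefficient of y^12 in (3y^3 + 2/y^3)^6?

2916

General term: C(6,j)·(3y^3)^j·(2/y^3)^(6-j), with y-exponent 3j − 3(6−j) = 6j − 18.
Set 6j − 18 = 12: j = 5.
C(6,5) = 6; 3^5 = 243; 2^1 = 2.
Coefficient = 6 · 243 · 2 = 2916.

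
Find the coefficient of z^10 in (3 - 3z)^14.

The general term is C(14,j)·(3)^j·(-3z)^(14-j); the z^10 term has j = 4.
C(14,4) = 1001.
Coefficient = C(14,4) · 3^4 · (-3)^10 = 1001 · 81 · 59049 = 4787751969.

4787751969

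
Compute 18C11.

C(18,11) = C(18,7) by symmetry.
C(18,7) = (18·17·16·15·14·13·12) / 7! = 160392960 / 5040 = 31824.

31824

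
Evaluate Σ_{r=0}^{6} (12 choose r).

1 + 12 + 66 + 220 + 495 + 792 + 924 = 2510.

2510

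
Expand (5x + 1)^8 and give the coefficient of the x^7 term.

625000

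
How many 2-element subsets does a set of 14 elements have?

91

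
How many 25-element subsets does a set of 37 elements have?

1852482996

C(37,25) = C(37,12) by symmetry.
C(37,12) = (37·36·35·34·33·32·31·30·29·28·27·26) / 12! = 887342319056793600 / 479001600 = 1852482996.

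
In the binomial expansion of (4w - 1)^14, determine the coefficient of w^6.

The general term is C(14,j)·(4w)^j·(-1)^(14-j); the w^6 term has j = 6.
C(14,6) = 3003.
Coefficient = C(14,6) · 4^6 = 3003 · 4096 = 12300288.

12300288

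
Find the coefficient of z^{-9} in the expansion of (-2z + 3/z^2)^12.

-55427328

General term: C(12,j)·(-2z)^j·(3/z^2)^(12-j), with z-exponent 1j − 2(12−j) = 3j − 24.
Set 3j − 24 = -9: j = 5.
C(12,5) = 792; (-2)^5 = -32; 3^7 = 2187.
Coefficient = 792 · (-32) · 2187 = -55427328.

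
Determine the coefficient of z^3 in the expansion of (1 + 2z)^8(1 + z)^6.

Coefficient of z^3 = Σ_{j} C(8,j)·2^j·C(6,3-j)·1^(3-j) for j from 0 to 3.
= 20 + 240 + 672 + 448 = 1380.

1380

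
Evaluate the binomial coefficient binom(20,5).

15504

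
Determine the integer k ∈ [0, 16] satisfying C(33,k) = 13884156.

8

C(33,k) increases on 0 ≤ k ≤ 16. C(33,7) = 4272048 and C(33,8) = 13884156, so k = 8.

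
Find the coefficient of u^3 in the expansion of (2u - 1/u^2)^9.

4608

General term: C(9,j)·(2u)^j·(-1/u^2)^(9-j), with u-exponent 1j − 2(9−j) = 3j − 18.
Set 3j − 18 = 3: j = 7.
C(9,7) = 36; 2^7 = 128; (-1)^2 = 1.
Coefficient = 36 · 128 · 1 = 4608.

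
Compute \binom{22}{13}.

C(22,13) = C(22,9) by symmetry.
C(22,9) = (22·21·20·19·18·17·16·15·14) / 9! = 180503769600 / 362880 = 497420.

497420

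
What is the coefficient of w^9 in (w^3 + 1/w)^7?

35

General term: C(7,j)·(w^3)^j·(1/w)^(7-j), with w-exponent 3j − 1(7−j) = 4j − 7.
Set 4j − 7 = 9: j = 4.
C(7,4) = 35; 1^4 = 1; 1^3 = 1.
Coefficient = 35 · 1 · 1 = 35.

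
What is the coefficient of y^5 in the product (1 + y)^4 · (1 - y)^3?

3

Coefficient of y^5 = Σ_{j} C(4,j)·1^j·C(3,5-j)·(-1)^(5-j) for j from 2 to 4.
= (-6) + 12 + (-3) = 3.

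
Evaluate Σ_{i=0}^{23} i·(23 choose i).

96468992

Differentiating (1+x)^23 and setting x=1: Σ i·C(23,i) = 23·2^22 = 96468992.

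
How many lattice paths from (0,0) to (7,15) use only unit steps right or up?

170544

Each path is a sequence of 22 steps with 7 rights: C(22,7) = 170544.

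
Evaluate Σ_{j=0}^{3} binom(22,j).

1794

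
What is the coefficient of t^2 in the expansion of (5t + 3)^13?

The general term is C(13,j)·(5t)^j·(3)^(13-j); the t^2 term has j = 2.
C(13,2) = 78.
Coefficient = C(13,2) · 5^2 · 3^11 = 78 · 25 · 177147 = 345436650.

345436650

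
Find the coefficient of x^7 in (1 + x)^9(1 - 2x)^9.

-36

Coefficient of x^7 = Σ_{j} C(9,j)·1^j·C(9,7-j)·(-2)^(7-j) for j from 0 to 7.
= (-4608) + 48384 + (-145152) + 169344 + (-84672) + 18144 + (-1512) + 36 = -36.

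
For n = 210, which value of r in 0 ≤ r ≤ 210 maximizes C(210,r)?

C(210,r) is maximized at r = 210/2 = 105.

105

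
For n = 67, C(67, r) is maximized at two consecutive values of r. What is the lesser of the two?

33

For odd n = 67, C(67,r) peaks at r = (n−1)/2 and (n+1)/2; the lesser is 33.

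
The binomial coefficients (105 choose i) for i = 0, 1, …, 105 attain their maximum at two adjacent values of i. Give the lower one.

52

For odd n = 105, C(105,i) peaks at i = (n−1)/2 and (n+1)/2; the lower is 52.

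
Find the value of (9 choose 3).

84

C(9,3) = (9·8·7) / 3! = 504 / 6 = 84.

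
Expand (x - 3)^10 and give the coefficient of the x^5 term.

The general term is C(10,j)·(x)^j·(-3)^(10-j); the x^5 term has j = 5.
C(10,5) = 252.
Coefficient = C(10,5) · (-3)^5 = 252 · (-243) = -61236.

-61236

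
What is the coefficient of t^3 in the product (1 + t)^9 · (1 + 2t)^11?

4176

Coefficient of t^3 = Σ_{j} C(9,j)·1^j·C(11,3-j)·2^(3-j) for j from 0 to 3.
= 1320 + 1980 + 792 + 84 = 4176.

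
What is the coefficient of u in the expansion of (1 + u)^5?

The general term is C(5,j)·(1)^j·(u)^(5-j); the u^1 term has j = 4.
C(5,4) = 5.
Coefficient = C(5,4) = 5.

5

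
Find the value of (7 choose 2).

21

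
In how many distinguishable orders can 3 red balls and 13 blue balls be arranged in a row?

Choose positions for the red balls: C(16,3) = 560.

560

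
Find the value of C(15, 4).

C(15,4) = (15·14·13·12) / 4! = 32760 / 24 = 1365.

1365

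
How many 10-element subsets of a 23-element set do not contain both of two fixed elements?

All 10-subsets: C(23,10) = 1144066. Those containing both fixed elements: C(21,8) = 203490.
1144066 − 203490 = 940576.

940576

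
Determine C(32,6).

C(32,6) = (32·31·30·29·28·27) / 6! = 652458240 / 720 = 906192.

906192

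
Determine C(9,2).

C(9,2) = (9·8) / 2! = 72 / 2 = 36.

36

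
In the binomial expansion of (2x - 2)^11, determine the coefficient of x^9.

112640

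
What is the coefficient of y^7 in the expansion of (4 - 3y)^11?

-184757760

The general term is C(11,j)·(4)^j·(-3y)^(11-j); the y^7 term has j = 4.
C(11,4) = 330.
Coefficient = C(11,4) · 4^4 · (-3)^7 = 330 · 256 · (-2187) = -184757760.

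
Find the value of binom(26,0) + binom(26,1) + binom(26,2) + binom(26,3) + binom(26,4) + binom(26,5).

1 + 26 + 325 + 2600 + 14950 + 65780 = 83682.

83682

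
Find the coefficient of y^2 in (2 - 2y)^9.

The general term is C(9,j)·(2)^j·(-2y)^(9-j); the y^2 term has j = 7.
C(9,7) = 36.
Coefficient = C(9,7) · 2^7 · (-2)^2 = 36 · 128 · 4 = 18432.

18432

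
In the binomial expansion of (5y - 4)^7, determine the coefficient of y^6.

The general term is C(7,j)·(5y)^j·(-4)^(7-j); the y^6 term has j = 6.
C(7,6) = 7.
Coefficient = C(7,6) · 5^6 · (-4)^1 = 7 · 15625 · (-4) = -437500.

-437500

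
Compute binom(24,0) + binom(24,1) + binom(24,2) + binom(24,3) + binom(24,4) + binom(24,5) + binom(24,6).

190051

1 + 24 + 276 + 2024 + 10626 + 42504 + 134596 = 190051.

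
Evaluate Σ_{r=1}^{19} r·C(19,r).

4980736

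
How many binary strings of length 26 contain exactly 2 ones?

Choose the 2 positions: C(26,2) = 325.

325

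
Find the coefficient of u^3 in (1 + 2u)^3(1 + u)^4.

96

Coefficient of u^3 = Σ_{j} C(3,j)·2^j·C(4,3-j)·1^(3-j) for j from 0 to 3.
= 4 + 36 + 48 + 8 = 96.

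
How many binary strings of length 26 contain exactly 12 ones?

Choose the 12 positions: C(26,12) = 9657700.

9657700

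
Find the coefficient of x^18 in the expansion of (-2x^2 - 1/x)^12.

General term: C(12,j)·(-2x^2)^j·(-1/x)^(12-j), with x-exponent 2j − 1(12−j) = 3j − 12.
Set 3j − 12 = 18: j = 10.
C(12,10) = 66; (-2)^10 = 1024; (-1)^2 = 1.
Coefficient = 66 · 1024 · 1 = 67584.

67584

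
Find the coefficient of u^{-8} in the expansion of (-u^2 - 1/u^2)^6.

General term: C(6,j)·(-u^2)^j·(-1/u^2)^(6-j), with u-exponent 2j − 2(6−j) = 4j − 12.
Set 4j − 12 = -8: j = 1.
C(6,1) = 6; (-1)^1 = -1; (-1)^5 = -1.
Coefficient = 6 · (-1) · (-1) = 6.

6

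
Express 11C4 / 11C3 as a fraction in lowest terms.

2

C(n,k+1)/C(n,k) = (n−k)/(k+1) = (11−3)/(3+1) = 8/4 = 2.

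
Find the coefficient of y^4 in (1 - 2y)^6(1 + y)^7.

-5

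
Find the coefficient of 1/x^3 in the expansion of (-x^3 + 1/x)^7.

-7

General term: C(7,j)·(-x^3)^j·(1/x)^(7-j), with x-exponent 3j − 1(7−j) = 4j − 7.
Set 4j − 7 = -3: j = 1.
C(7,1) = 7; (-1)^1 = -1; 1^6 = 1.
Coefficient = 7 · (-1) · 1 = -7.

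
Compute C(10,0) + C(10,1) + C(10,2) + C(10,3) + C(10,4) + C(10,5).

638

1 + 10 + 45 + 120 + 210 + 252 = 638.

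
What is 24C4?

C(24,4) = (24·23·22·21) / 4! = 255024 / 24 = 10626.

10626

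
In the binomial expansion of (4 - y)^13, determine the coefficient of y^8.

The general term is C(13,j)·(4)^j·(-y)^(13-j); the y^8 term has j = 5.
C(13,5) = 1287.
Coefficient = C(13,5) · 4^5 = 1287 · 1024 = 1317888.

1317888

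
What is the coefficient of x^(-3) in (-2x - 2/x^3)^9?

General term: C(9,j)·(-2x)^j·(-2/x^3)^(9-j), with x-exponent 1j − 3(9−j) = 4j − 27.
Set 4j − 27 = -3: j = 6.
C(9,6) = 84; (-2)^6 = 64; (-2)^3 = -8.
Coefficient = 84 · 64 · (-8) = -43008.

-43008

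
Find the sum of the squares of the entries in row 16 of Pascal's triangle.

601080390

Σ C(16,j)² is the coefficient of x^16 in (1+x)^16(1+x)^16 = (1+x)^32, i.e. C(32,16) = 601080390.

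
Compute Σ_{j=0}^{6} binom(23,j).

1 + 23 + 253 + 1771 + 8855 + 33649 + 100947 = 145499.

145499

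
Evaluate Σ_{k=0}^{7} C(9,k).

502

1 + 9 + 36 + 84 + 126 + 126 + 84 + 36 = 502.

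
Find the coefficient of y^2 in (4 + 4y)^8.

The general term is C(8,j)·(4)^j·(4y)^(8-j); the y^2 term has j = 6.
C(8,6) = 28.
Coefficient = C(8,6) · 4^6 · 4^2 = 28 · 4096 · 16 = 1835008.

1835008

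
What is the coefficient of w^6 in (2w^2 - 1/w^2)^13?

General term: C(13,j)·(2w^2)^j·(-1/w^2)^(13-j), with w-exponent 2j − 2(13−j) = 4j − 26.
Set 4j − 26 = 6: j = 8.
C(13,8) = 1287; 2^8 = 256; (-1)^5 = -1.
Coefficient = 1287 · 256 · (-1) = -329472.

-329472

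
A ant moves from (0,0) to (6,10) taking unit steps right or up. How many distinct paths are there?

Each path is a sequence of 16 steps with 6 rights: C(16,6) = 8008.

8008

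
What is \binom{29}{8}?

4292145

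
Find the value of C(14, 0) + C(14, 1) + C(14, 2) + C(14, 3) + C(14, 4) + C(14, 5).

3473

1 + 14 + 91 + 364 + 1001 + 2002 = 3473.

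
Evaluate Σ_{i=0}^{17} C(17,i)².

2333606220

Σ C(17,i)² is the coefficient of x^17 in (1+x)^17(1+x)^17 = (1+x)^34, i.e. C(34,17) = 2333606220.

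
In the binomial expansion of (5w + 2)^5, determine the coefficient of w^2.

The general term is C(5,j)·(5w)^j·(2)^(5-j); the w^2 term has j = 2.
C(5,2) = 10.
Coefficient = C(5,2) · 5^2 · 2^3 = 10 · 25 · 8 = 2000.

2000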